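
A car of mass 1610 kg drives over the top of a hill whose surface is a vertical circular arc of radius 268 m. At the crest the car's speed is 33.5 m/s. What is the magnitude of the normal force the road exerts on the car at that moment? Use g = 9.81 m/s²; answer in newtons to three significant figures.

9050 N

At the crest the centripetal acceleration points downward (toward the centre of the arc), so mg − N = mv²/r.
N = m(g − v²/r) = 1610 × (9.81 − (33.5)²/268) = 1610 × (9.81 − 4.188) = 1610 × 5.623 = 9052 N.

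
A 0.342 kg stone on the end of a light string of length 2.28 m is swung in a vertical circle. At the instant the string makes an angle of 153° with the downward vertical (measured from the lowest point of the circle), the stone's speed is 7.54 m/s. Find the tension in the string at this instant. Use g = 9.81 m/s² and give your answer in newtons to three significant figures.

Take the radial direction toward the centre of the circle as positive. The component of the weight along the string toward the centre is −mg cos φ (φ measured from the bottom), so Newton's second law along the string gives T − mg cos φ = m v²/r.
cos 153° = -0.8910, so T = m(v²/r + g cos φ) = 0.342 × ((7.54)²/2.28 + 9.81 × -0.8910) = 0.342 × (24.93 + (-8.741)) = 0.342 × 16.19 = 5.538 N.

5.54 N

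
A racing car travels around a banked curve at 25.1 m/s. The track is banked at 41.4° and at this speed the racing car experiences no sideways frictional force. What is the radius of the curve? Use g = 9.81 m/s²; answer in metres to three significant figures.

72.8 m

Frictionless banking: tanθ = v²/(rg), so r = v²/(g tanθ).
r = (25.1)²/(9.81 × tan 41.4°) = 630.0/(9.81 × 0.8816) = 630.0/8.649 = 72.84 m.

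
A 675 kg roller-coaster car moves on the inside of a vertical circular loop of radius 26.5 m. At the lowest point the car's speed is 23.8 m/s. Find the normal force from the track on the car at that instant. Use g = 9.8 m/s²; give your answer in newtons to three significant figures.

21000 N

At the lowest point, N points up (toward the centre) and the weight mg points down (away from the centre), so the net inward force is N − mg = mv²/r.
N = m(v²/r + g) = 675 × ((23.8)²/26.5 + 9.8) = 675 × (21.38 + 9.8) = 675 × 31.18 = 21040 N.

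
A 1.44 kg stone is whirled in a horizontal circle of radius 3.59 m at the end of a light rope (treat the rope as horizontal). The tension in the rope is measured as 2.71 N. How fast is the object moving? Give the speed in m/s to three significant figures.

T = m v²/r ⇒ v = √(T r / m) = √(2.71 × 3.59 / 1.44) = √6.756 = 2.599 m/s.

2.60 m/s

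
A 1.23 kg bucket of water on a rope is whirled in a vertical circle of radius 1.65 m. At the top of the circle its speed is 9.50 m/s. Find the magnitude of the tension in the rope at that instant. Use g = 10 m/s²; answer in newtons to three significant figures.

At the top, both T and the weight mg point inward (toward the centre), so T + mg = mv²/r.
T = m(v²/r − g) = 1.23 × ((9.50)²/1.65 − 10.0) = 1.23 × (54.70 − 10.0) = 1.23 × 44.70 = 54.98 N.

55.0 N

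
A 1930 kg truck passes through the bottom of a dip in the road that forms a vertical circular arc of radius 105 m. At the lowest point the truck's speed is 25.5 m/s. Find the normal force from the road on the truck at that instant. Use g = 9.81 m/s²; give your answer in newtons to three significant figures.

30900 N

At the lowest point, N points up (toward the centre) and the weight mg points down (away from the centre), so the net inward force is N − mg = mv²/r.
N = m(v²/r + g) = 1930 × ((25.5)²/105 + 9.81) = 1930 × (6.193 + 9.81) = 1930 × 16.00 = 30890 N.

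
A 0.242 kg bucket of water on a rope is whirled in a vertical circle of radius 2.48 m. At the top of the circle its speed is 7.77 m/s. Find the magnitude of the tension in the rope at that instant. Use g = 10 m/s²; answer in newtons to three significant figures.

3.47 N

At the top, both T and the weight mg point inward (toward the centre), so T + mg = mv²/r.
T = m(v²/r − g) = 0.242 × ((7.77)²/2.48 − 10.0) = 0.242 × (24.34 − 10.0) = 0.242 × 14.34 = 3.471 N.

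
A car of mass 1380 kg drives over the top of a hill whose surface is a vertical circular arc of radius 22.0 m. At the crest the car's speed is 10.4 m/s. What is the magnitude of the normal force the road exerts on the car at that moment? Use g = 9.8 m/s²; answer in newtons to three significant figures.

6740 N

At the crest the centripetal acceleration points downward (toward the centre of the arc), so mg − N = mv²/r.
N = m(g − v²/r) = 1380 × (9.8 − (10.4)²/22.0) = 1380 × (9.8 − 4.916) = 1380 × 4.884 = 6739 N.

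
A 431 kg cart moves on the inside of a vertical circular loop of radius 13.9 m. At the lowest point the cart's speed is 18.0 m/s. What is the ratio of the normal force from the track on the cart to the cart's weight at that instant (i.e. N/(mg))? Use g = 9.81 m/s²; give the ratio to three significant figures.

At the bottom, N − mg = mv²/r, so N = m(v²/r + g) and N/(mg) = v²/(rg) + 1 = (18.0)²/(13.9 × 9.81) + 1 = 2.376 + 1 = 3.376.

3.38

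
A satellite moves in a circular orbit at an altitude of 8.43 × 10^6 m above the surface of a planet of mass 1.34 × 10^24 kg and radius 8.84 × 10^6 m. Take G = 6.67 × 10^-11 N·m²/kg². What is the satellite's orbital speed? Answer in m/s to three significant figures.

2270 m/s

Orbital radius r = R + h = 8.84 × 10^6 + 8.43 × 10^6 = 1.727 × 10^7 m.
Gravity supplies the centripetal force: G M m / r² = m v² / r, so v = √(GM/r).
v = √(6.67 × 10^-11 × 1.34 × 10^24 / 1.727 × 10^7) = √(5.175 × 10^6) = 2275 m/s.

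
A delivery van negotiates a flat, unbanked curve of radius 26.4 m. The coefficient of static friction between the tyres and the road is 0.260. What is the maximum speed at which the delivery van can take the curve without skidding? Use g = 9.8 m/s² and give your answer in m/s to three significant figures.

On a flat curve, static friction is the only horizontal force, so it must supply the full centripetal force: μ_s m g = m v²/r.
Mass cancels: v_max = √(μ_s g r) = √(0.260 × 9.8 × 26.4) = √67.27 = 8.202 m/s.

8.20 m/s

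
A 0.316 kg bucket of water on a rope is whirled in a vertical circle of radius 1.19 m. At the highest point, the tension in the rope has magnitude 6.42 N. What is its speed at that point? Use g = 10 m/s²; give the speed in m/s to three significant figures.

6.01 m/s

At the top, T + mg = mv²/r, so v = √(r(T/m + g)) = √(1.19 × (6.42/0.316 + 10.0)) = √(1.19 × 30.32) = √36.08 = 6.006 m/s.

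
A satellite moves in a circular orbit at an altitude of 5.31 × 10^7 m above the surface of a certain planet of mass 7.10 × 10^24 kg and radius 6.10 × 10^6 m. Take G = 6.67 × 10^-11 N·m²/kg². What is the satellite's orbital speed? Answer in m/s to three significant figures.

Orbital radius r = R + h = 6.10 × 10^6 + 5.31 × 10^7 = 5.920 × 10^7 m.
Gravity supplies the centripetal force: G M m / r² = m v² / r, so v = √(GM/r).
v = √(6.67 × 10^-11 × 7.10 × 10^24 / 5.920 × 10^7) = √(7.999 × 10^6) = 2828 m/s.

2830 m/s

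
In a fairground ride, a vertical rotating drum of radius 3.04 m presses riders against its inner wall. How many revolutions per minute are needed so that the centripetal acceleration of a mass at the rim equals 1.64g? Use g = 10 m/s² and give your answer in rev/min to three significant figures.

Require ω²r = 1.64g, so ω = √(1.64 × 10.0/3.04) = 2.323 rad/s.
In rev/min: ω × 60/(2π) = 2.323 × 60/(2π) = 22.18 rev/min.

22.2 rev/min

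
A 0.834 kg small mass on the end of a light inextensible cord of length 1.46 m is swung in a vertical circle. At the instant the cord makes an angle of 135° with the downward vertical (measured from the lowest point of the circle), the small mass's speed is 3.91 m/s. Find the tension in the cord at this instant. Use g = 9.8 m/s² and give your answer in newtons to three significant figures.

2.95 N

Take the radial direction toward the centre of the circle as positive. The component of the weight along the string toward the centre is −mg cos φ (φ measured from the bottom), so Newton's second law along the string gives T − mg cos φ = m v²/r.
cos 135° = -0.7071, so T = m(v²/r + g cos φ) = 0.834 × ((3.91)²/1.46 + 9.8 × -0.7071) = 0.834 × (10.47 + (-6.930)) = 0.834 × 3.542 = 2.954 N.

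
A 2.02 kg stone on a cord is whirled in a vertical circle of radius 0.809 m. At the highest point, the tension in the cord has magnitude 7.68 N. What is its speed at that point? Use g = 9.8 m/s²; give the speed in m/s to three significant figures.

3.32 m/s

At the top, T + mg = mv²/r, so v = √(r(T/m + g)) = √(0.809 × (7.68/2.02 + 9.8)) = √(0.809 × 13.60) = √11.00 = 3.317 m/s.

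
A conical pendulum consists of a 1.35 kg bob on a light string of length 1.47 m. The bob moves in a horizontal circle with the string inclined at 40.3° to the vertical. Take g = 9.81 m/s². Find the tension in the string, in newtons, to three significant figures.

17.4 N

Vertically the bob has no acceleration, so T cosθ = mg.
T = mg/cosθ = 1.35 × 9.81 / cos 40.3° = 13.24/0.7627 = 17.36 N.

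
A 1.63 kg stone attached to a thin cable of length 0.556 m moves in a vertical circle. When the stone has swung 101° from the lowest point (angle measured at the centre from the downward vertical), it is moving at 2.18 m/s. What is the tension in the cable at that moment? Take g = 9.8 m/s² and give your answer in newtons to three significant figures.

Take the radial direction toward the centre of the circle as positive. The component of the weight along the string toward the centre is −mg cos φ (φ measured from the bottom), so Newton's second law along the string gives T − mg cos φ = m v²/r.
cos 101° = -0.1908, so T = m(v²/r + g cos φ) = 1.63 × ((2.18)²/0.556 + 9.8 × -0.1908) = 1.63 × (8.547 + (-1.870)) = 1.63 × 6.678 = 10.88 N.

10.9 N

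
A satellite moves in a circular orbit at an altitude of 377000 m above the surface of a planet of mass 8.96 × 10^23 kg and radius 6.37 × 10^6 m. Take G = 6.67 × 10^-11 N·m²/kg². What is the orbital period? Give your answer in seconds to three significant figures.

14200 s

r = R + h = 6.37 × 10^6 + 377000 = 6.747 × 10^6 m. Gravity provides the centripetal force: G M m / r² = m v² / r ⇒ v = √(GM/r) = 2976 m/s.
T = 2πr/v = 2π × 6.747 × 10^6 / 2976 = 14240 s.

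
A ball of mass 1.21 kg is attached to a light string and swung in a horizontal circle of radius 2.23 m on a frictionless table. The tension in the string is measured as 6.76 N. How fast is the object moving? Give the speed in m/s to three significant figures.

T = m v²/r ⇒ v = √(T r / m) = √(6.76 × 2.23 / 1.21) = √12.46 = 3.530 m/s.

3.53 m/s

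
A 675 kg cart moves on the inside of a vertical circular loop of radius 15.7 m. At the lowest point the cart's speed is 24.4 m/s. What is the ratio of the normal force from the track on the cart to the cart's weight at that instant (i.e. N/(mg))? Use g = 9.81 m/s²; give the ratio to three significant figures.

At the bottom, N − mg = mv²/r, so N = m(v²/r + g) and N/(mg) = v²/(rg) + 1 = (24.4)²/(15.7 × 9.81) + 1 = 3.866 + 1 = 4.866.

4.87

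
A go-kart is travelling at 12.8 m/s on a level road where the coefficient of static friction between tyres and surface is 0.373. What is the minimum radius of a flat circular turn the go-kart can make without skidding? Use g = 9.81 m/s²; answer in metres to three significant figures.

44.8 m

At the limit, μ_s m g = m v²/r, so r_min = v²/(μ_s g) = (12.8)²/(0.373 × 9.81) = 163.8/3.659 = 44.78 m.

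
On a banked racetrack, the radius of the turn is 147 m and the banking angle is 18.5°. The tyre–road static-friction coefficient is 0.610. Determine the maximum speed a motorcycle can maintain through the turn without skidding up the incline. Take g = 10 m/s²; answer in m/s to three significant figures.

At the maximum speed, friction acts down the slope at its limiting value f = μN. Radially (horizontal, toward centre): N sinθ + μN cosθ = mv²/r. Vertically: N cosθ − μN sinθ = mg.
Dividing: v² = r g (sinθ + μcosθ)/(cosθ − μsinθ).
sinθ + μcosθ = 0.3173 + 0.610×0.9483 = 0.8958; cosθ − μsinθ = 0.9483 − 0.610×0.3173 = 0.7548.
v² = 147 × 10.0 × 0.8958/0.7548 = 1745 m²/s², so v = 41.77 m/s.

41.8 m/s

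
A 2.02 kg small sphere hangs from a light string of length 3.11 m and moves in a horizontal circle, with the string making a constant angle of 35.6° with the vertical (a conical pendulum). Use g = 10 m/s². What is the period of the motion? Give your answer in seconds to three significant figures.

r = L sinθ = 1.810 m. From T sinθ = mω²r and T cosθ = mg: tanθ = ω²r/g, so ω² = g tanθ / r = g/(L cosθ).
ω = √(g/(L cosθ)) = √(10.0/(3.11 × 0.8131)) = √3.955 = 1.989 rad/s.
Period = 2π/ω = 3.160 s.

3.16 s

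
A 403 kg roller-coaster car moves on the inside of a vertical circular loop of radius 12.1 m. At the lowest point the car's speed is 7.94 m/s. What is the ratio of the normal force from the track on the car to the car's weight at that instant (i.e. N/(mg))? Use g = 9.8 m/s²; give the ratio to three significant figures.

At the bottom, N − mg = mv²/r, so N = m(v²/r + g) and N/(mg) = v²/(rg) + 1 = (7.94)²/(12.1 × 9.8) + 1 = 0.5317 + 1 = 1.532.

1.53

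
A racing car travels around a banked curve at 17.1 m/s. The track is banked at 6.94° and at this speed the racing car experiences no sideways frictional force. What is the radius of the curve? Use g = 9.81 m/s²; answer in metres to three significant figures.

Frictionless banking: tanθ = v²/(rg), so r = v²/(g tanθ).
r = (17.1)²/(9.81 × tan 6.94°) = 292.4/(9.81 × 0.1217) = 292.4/1.194 = 244.9 m.

245 m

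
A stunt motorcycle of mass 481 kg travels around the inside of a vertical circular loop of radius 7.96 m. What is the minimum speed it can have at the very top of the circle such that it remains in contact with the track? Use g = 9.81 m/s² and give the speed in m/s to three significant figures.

At the highest point the centre is directly below, so both the weight and N act inward: N + mg = mv²/r.
At minimum speed N → 0, so mg = mv_min²/r ⇒ v_min = √(g r) = √(9.81 × 7.96) = 8.837 m/s.

8.84 m/s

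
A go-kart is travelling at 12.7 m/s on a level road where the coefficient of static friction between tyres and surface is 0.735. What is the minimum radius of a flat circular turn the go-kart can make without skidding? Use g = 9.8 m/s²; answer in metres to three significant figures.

At the limit, μ_s m g = m v²/r, so r_min = v²/(μ_s g) = (12.7)²/(0.735 × 9.8) = 161.3/7.203 = 22.39 m.

22.4 m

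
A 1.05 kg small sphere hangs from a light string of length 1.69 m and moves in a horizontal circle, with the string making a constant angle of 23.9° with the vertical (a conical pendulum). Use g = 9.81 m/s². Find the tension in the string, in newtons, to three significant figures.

Vertically the bob has no acceleration, so T cosθ = mg.
T = mg/cosθ = 1.05 × 9.81 / cos 23.9° = 10.30/0.9143 = 11.27 N.

11.3 N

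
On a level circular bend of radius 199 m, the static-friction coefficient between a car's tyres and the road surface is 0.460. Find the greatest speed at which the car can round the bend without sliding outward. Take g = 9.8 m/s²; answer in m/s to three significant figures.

30.0 m/s

Friction provides the centripetal force on a flat curve. At maximum speed it is at its limiting value: μ_s m g = m v²/r.
Mass cancels: v_max = √(μ_s g r) = √(0.460 × 9.8 × 199) = √897.1 = 29.95 m/s.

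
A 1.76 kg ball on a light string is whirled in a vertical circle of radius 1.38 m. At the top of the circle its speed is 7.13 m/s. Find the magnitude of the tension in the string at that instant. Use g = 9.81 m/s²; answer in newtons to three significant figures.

At the top, both T and the weight mg point inward (toward the centre), so T + mg = mv²/r.
T = m(v²/r − g) = 1.76 × ((7.13)²/1.38 − 9.81) = 1.76 × (36.84 − 9.81) = 1.76 × 27.03 = 47.57 N.

47.6 N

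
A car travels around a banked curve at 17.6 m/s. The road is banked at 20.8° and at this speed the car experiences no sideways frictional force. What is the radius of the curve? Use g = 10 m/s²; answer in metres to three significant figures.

81.5 m

Frictionless banking: tanθ = v²/(rg), so r = v²/(g tanθ).
r = (17.6)²/(10.0 × tan 20.8°) = 309.8/(10.0 × 0.3799) = 309.8/3.799 = 81.54 m.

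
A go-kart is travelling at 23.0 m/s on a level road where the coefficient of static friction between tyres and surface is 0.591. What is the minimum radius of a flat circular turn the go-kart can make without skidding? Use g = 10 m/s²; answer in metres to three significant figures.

At the limit, μ_s m g = m v²/r, so r_min = v²/(μ_s g) = (23.0)²/(0.591 × 10.0) = 529.0/5.910 = 89.51 m.

89.5 m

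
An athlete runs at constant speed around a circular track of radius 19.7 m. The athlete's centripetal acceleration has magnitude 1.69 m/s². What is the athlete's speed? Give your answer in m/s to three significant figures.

a_c = v²/r ⇒ v = √(a_c · r) = √(1.69 × 19.7) = √33.29 = 5.770 m/s.

5.77 m/s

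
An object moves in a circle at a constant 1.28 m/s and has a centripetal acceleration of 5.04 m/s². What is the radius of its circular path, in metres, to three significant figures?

0.325 m

a_c = v²/r ⇒ r = v²/a_c = (1.28)²/5.04 = 1.638/5.04 = 0.3251 m.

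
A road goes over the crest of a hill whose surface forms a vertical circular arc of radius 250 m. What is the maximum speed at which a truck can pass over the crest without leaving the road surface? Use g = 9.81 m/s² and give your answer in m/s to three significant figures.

49.5 m/s

At the crest the centre of the circle is below the truck, so the net downward (centripetal) force is mg − N = mv²/r.
The truck leaves the road when N → 0, giving v_max = √(g r) = √(9.81 × 250) = 49.52 m/s.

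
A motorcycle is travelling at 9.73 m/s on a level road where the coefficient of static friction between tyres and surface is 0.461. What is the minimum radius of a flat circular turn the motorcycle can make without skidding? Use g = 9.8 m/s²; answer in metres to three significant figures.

21.0 m

At the limit, μ_s m g = m v²/r, so r_min = v²/(μ_s g) = (9.73)²/(0.461 × 9.8) = 94.67/4.518 = 20.96 m.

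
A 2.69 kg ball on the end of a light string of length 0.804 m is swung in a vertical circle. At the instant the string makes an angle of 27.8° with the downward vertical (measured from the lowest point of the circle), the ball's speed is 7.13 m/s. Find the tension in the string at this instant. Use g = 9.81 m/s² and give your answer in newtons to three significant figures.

Take the radial direction toward the centre of the circle as positive. The component of the weight along the string toward the centre is −mg cos φ (φ measured from the bottom), so Newton's second law along the string gives T − mg cos φ = m v²/r.
cos 27.8° = 0.8846, so T = m(v²/r + g cos φ) = 2.69 × ((7.13)²/0.804 + 9.81 × 0.8846) = 2.69 × (63.23 + (8.678)) = 2.69 × 71.91 = 193.4 N.

193 N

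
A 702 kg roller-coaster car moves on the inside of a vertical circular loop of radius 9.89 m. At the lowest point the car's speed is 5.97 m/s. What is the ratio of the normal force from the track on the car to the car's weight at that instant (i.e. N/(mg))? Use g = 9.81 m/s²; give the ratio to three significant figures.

1.37

At the bottom, N − mg = mv²/r, so N = m(v²/r + g) and N/(mg) = v²/(rg) + 1 = (5.97)²/(9.89 × 9.81) + 1 = 0.3674 + 1 = 1.367.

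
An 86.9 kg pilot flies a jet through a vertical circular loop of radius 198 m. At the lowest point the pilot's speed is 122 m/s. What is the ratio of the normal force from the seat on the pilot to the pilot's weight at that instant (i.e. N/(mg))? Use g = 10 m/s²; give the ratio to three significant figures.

At the bottom, N − mg = mv²/r, so N = m(v²/r + g) and N/(mg) = v²/(rg) + 1 = (122)²/(198 × 10.0) + 1 = 7.517 + 1 = 8.517.

8.52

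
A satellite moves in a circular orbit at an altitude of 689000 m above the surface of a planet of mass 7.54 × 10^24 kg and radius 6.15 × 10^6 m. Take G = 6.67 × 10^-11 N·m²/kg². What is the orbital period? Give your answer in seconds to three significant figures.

5010 s

r = R + h = 6.15 × 10^6 + 689000 = 6.839 × 10^6 m. Gravity provides the centripetal force: G M m / r² = m v² / r ⇒ v = √(GM/r) = 8575 m/s.
T = 2πr/v = 2π × 6.839 × 10^6 / 8575 = 5011 s.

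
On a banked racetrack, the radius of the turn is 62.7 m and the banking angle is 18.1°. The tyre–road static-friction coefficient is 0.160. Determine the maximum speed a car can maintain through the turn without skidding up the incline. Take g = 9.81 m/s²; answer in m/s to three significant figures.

17.8 m/s

At the maximum speed, friction acts down the slope at its limiting value f = μN. Radially (horizontal, toward centre): N sinθ + μN cosθ = mv²/r. Vertically: N cosθ − μN sinθ = mg.
Dividing: v² = r g (sinθ + μcosθ)/(cosθ − μsinθ).
sinθ + μcosθ = 0.3107 + 0.160×0.9505 = 0.4628; cosθ − μsinθ = 0.9505 − 0.160×0.3107 = 0.9008.
v² = 62.7 × 9.81 × 0.4628/0.9008 = 316.0 m²/s², so v = 17.78 m/s.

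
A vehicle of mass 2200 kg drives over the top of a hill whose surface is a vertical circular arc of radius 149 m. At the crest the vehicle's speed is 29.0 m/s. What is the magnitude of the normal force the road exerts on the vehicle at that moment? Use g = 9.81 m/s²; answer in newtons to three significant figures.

9160 N

At the crest the centripetal acceleration points downward (toward the centre of the arc), so mg − N = mv²/r.
N = m(g − v²/r) = 2200 × (9.81 − (29.0)²/149) = 2200 × (9.81 − 5.644) = 2200 × 4.166 = 9165 N.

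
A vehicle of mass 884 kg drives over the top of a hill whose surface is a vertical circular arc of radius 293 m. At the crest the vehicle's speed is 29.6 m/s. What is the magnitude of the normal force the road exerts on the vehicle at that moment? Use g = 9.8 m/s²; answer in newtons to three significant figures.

6020 N

At the crest the centripetal acceleration points downward (toward the centre of the arc), so mg − N = mv²/r.
N = m(g − v²/r) = 884 × (9.8 − (29.6)²/293) = 884 × (9.8 − 2.990) = 884 × 6.810 = 6020 N.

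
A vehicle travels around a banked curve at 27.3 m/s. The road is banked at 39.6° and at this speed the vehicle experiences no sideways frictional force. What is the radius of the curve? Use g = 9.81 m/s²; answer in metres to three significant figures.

Frictionless banking: tanθ = v²/(rg), so r = v²/(g tanθ).
r = (27.3)²/(9.81 × tan 39.6°) = 745.3/(9.81 × 0.8273) = 745.3/8.116 = 91.83 m.

91.8 m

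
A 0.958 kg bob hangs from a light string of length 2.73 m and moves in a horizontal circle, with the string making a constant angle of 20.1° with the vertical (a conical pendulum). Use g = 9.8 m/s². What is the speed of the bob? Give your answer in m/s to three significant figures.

The radius of the circle is r = L sinθ = 2.73 × sin 20.1° = 0.9382 m.
Horizontally T sinθ = mv²/r and vertically T cosθ = mg, so tanθ = v²/(rg).
v = √(r g tanθ) = √(0.9382 × 9.8 × 0.3659) = √3.365 = 1.834 m/s.

1.83 m/s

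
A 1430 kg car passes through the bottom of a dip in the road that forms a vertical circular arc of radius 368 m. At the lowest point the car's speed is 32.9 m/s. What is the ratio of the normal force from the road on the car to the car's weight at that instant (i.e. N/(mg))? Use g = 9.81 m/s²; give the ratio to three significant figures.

At the bottom, N − mg = mv²/r, so N = m(v²/r + g) and N/(mg) = v²/(rg) + 1 = (32.9)²/(368 × 9.81) + 1 = 0.2998 + 1 = 1.300.

1.30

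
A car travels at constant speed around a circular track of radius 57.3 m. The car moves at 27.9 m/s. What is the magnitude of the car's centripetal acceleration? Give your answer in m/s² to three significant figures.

13.6 m/s²

a_c = v²/r = (27.90)²/57.3 = 778.4/57.3 = 13.58 m/s².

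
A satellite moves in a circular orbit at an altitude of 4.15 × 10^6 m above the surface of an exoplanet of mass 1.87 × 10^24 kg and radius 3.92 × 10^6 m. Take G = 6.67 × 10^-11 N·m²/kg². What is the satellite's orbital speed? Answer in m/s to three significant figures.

3930 m/s

Orbital radius r = R + h = 3.92 × 10^6 + 4.15 × 10^6 = 8.070 × 10^6 m.
Gravity supplies the centripetal force: G M m / r² = m v² / r, so v = √(GM/r).
v = √(6.67 × 10^-11 × 1.87 × 10^24 / 8.070 × 10^6) = √(1.546 × 10^7) = 3931 m/s.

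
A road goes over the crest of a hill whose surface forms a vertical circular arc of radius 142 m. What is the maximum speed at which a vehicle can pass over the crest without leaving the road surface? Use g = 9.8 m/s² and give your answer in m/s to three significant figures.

At the crest the centre of the circle is below the vehicle, so the net downward (centripetal) force is mg − N = mv²/r.
The vehicle leaves the road when N → 0, giving v_max = √(g r) = √(9.8 × 142) = 37.30 m/s.

37.3 m/s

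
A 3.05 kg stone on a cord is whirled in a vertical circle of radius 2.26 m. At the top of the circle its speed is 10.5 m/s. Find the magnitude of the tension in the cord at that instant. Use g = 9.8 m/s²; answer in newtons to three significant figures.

At the top, both T and the weight mg point inward (toward the centre), so T + mg = mv²/r.
T = m(v²/r − g) = 3.05 × ((10.5)²/2.26 − 9.8) = 3.05 × (48.78 − 9.8) = 3.05 × 38.98 = 118.9 N.

119 N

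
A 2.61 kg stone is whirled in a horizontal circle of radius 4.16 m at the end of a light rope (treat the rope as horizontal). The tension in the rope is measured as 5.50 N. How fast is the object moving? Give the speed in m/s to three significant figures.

T = m v²/r ⇒ v = √(T r / m) = √(5.50 × 4.16 / 2.61) = √8.766 = 2.961 m/s.

2.96 m/s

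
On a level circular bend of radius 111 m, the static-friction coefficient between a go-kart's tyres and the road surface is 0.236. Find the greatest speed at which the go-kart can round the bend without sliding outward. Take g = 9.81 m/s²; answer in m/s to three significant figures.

The only inward force on a level bend is static friction, so at the limit f_s = μ_s N = μ_s m g = m v²/r.
Mass cancels: v_max = √(μ_s g r) = √(0.236 × 9.81 × 111) = √257.0 = 16.03 m/s.

16.0 m/s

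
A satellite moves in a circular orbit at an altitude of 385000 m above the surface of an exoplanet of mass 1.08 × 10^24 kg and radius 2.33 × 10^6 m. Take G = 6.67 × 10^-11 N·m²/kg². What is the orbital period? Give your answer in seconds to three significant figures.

3310 s

r = R + h = 2.33 × 10^6 + 385000 = 2.715 × 10^6 m. Gravity provides the centripetal force: G M m / r² = m v² / r ⇒ v = √(GM/r) = 5151 m/s.
T = 2πr/v = 2π × 2.715 × 10^6 / 5151 = 3312 s.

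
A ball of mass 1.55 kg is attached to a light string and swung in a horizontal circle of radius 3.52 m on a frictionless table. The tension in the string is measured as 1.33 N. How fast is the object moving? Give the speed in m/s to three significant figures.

T = m v²/r ⇒ v = √(T r / m) = √(1.33 × 3.52 / 1.55) = √3.020 = 1.738 m/s.

1.74 m/s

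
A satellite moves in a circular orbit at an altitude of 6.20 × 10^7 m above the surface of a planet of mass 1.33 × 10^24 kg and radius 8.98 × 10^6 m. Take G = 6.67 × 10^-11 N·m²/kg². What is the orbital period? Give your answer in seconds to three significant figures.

r = R + h = 8.98 × 10^6 + 6.20 × 10^7 = 7.098 × 10^7 m. Gravity provides the centripetal force: G M m / r² = m v² / r ⇒ v = √(GM/r) = 1118 m/s.
T = 2πr/v = 2π × 7.098 × 10^7 / 1118 = 398900 s.

399000 s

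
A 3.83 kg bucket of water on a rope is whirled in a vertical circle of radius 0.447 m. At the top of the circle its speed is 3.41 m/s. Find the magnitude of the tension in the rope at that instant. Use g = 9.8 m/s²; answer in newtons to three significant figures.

At the top, both T and the weight mg point inward (toward the centre), so T + mg = mv²/r.
T = m(v²/r − g) = 3.83 × ((3.41)²/0.447 − 9.8) = 3.83 × (26.01 − 9.8) = 3.83 × 16.21 = 62.10 N.

62.1 N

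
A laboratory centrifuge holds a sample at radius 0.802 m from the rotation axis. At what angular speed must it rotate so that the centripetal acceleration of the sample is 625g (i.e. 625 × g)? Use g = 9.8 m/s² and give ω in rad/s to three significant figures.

Centripetal acceleration a_c = ω²r. Setting ω²r = 625g:
ω = √(625g / r) = √(625 × 9.8 / 0.802) = √7637 = 87.39 rad/s.

87.4 rad/s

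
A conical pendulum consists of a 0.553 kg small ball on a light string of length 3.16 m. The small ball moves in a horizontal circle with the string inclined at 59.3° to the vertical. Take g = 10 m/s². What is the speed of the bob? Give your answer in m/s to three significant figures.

The radius of the circle is r = L sinθ = 3.16 × sin 59.3° = 2.717 m.
Horizontally T sinθ = mv²/r and vertically T cosθ = mg, so tanθ = v²/(rg).
v = √(r g tanθ) = √(2.717 × 10.0 × 1.684) = √45.76 = 6.765 m/s.

6.76 m/s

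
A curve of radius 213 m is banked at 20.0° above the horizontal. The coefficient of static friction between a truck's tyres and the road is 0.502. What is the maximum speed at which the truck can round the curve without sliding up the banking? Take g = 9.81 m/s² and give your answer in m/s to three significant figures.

47.1 m/s

At the maximum speed, friction acts down the slope at its limiting value f = μN. Radially (horizontal, toward centre): N sinθ + μN cosθ = mv²/r. Vertically: N cosθ − μN sinθ = mg.
Dividing: v² = r g (sinθ + μcosθ)/(cosθ − μsinθ).
sinθ + μcosθ = 0.3420 + 0.502×0.9397 = 0.8137; cosθ − μsinθ = 0.9397 − 0.502×0.3420 = 0.7680.
v² = 213 × 9.81 × 0.8137/0.7680 = 2214 m²/s², so v = 47.05 m/s.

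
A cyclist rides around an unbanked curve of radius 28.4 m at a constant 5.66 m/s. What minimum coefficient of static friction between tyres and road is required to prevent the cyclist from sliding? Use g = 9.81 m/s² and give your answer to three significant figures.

Friction provides the centripetal force: μ_s m g = m v²/r, so μ_s = v²/(g r) = (5.660)²/(9.81 × 28.4) = 32.04/278.6 = 0.1150.

0.115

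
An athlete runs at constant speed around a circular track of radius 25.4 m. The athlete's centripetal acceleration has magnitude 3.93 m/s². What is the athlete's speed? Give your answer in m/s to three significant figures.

9.99 m/s

a_c = v²/r ⇒ v = √(a_c · r) = √(3.93 × 25.4) = √99.82 = 9.991 m/s.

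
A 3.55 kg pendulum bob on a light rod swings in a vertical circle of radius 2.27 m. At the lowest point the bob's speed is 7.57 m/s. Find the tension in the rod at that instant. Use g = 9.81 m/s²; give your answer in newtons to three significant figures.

124 N

At the lowest point, T points up (toward the centre) and the weight mg points down (away from the centre), so the net inward force is T − mg = mv²/r.
T = m(v²/r + g) = 3.55 × ((7.57)²/2.27 + 9.81) = 3.55 × (25.24 + 9.81) = 3.55 × 35.05 = 124.4 N.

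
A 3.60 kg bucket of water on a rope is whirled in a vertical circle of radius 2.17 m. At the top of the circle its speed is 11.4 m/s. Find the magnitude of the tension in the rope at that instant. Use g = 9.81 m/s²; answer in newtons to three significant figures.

At the top, both T and the weight mg point inward (toward the centre), so T + mg = mv²/r.
T = m(v²/r − g) = 3.60 × ((11.4)²/2.17 − 9.81) = 3.60 × (59.89 − 9.81) = 3.60 × 50.08 = 180.3 N.

180 N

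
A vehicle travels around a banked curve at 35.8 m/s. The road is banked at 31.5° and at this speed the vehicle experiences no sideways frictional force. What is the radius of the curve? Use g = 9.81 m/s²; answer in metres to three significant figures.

Frictionless banking: tanθ = v²/(rg), so r = v²/(g tanθ).
r = (35.8)²/(9.81 × tan 31.5°) = 1282/(9.81 × 0.6128) = 1282/6.012 = 213.2 m.

213 m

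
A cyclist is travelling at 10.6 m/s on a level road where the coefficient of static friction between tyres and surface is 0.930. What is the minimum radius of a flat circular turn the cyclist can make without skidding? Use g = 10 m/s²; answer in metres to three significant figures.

12.1 m

At the limit, μ_s m g = m v²/r, so r_min = v²/(μ_s g) = (10.6)²/(0.930 × 10.0) = 112.4/9.300 = 12.08 m.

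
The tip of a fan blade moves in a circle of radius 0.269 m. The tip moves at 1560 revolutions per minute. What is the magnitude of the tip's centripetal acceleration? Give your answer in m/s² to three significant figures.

ω = 1560 rev/min × 2π/60 = 163.4 rad/s, so v = ωr = 163.4 × 0.269 = 43.94 m/s.
a_c = v²/r = (43.94)²/0.269 = 1931/0.269 = 7179 m/s².

7180 m/s²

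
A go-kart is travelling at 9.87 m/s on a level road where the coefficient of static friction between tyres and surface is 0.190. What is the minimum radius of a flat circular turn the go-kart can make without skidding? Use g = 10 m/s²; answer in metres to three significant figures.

51.3 m

At the limit, μ_s m g = m v²/r, so r_min = v²/(μ_s g) = (9.87)²/(0.190 × 10.0) = 97.42/1.900 = 51.27 m.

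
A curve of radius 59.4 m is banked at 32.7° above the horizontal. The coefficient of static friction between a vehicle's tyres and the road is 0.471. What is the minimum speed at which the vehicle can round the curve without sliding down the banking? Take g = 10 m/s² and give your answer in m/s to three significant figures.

8.83 m/s

At the minimum speed, friction acts up the slope at its limiting value f = μN. Radially (horizontal, toward centre): N sinθ − μN cosθ = mv²/r. Vertically: N cosθ + μN sinθ = mg.
Dividing: v² = r g (sinθ − μcosθ)/(cosθ + μsinθ).
sinθ − μcosθ = 0.5402 − 0.471×0.8415 = 0.1439; cosθ + μsinθ = 0.8415 + 0.471×0.5402 = 1.096.
v² = 59.4 × 10.0 × 0.1439/1.096 = 77.99 m²/s², so v = 8.831 m/s.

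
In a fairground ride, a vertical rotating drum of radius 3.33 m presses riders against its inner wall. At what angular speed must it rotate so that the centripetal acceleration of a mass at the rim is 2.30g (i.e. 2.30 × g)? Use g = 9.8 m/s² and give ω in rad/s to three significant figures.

2.60 rad/s

Centripetal acceleration a_c = ω²r. Setting ω²r = 2.30g:
ω = √(2.30g / r) = √(2.30 × 9.8 / 3.33) = √6.769 = 2.602 rad/s.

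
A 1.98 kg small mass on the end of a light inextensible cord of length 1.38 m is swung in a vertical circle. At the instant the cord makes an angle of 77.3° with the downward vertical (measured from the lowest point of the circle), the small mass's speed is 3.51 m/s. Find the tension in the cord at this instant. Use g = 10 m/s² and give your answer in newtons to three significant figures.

Take the radial direction toward the centre of the circle as positive. The component of the weight along the string toward the centre is −mg cos φ (φ measured from the bottom), so Newton's second law along the string gives T − mg cos φ = m v²/r.
cos 77.3° = 0.2198, so T = m(v²/r + g cos φ) = 1.98 × ((3.51)²/1.38 + 10.0 × 0.2198) = 1.98 × (8.928 + (2.198)) = 1.98 × 11.13 = 22.03 N.

22.0 N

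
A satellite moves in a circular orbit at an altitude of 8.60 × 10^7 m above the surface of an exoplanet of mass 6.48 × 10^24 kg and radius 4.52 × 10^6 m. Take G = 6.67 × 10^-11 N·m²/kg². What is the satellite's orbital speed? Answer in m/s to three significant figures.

2190 m/s

Orbital radius r = R + h = 4.52 × 10^6 + 8.60 × 10^7 = 9.052 × 10^7 m.
Gravity supplies the centripetal force: G M m / r² = m v² / r, so v = √(GM/r).
v = √(6.67 × 10^-11 × 6.48 × 10^24 / 9.052 × 10^7) = √(4.775 × 10^6) = 2185 m/s.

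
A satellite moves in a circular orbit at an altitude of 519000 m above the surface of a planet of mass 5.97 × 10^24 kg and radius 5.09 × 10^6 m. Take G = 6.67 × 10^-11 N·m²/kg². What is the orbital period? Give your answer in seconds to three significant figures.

r = R + h = 5.09 × 10^6 + 519000 = 5.609 × 10^6 m. Gravity provides the centripetal force: G M m / r² = m v² / r ⇒ v = √(GM/r) = 8426 m/s.
T = 2πr/v = 2π × 5.609 × 10^6 / 8426 = 4183 s.

4180 s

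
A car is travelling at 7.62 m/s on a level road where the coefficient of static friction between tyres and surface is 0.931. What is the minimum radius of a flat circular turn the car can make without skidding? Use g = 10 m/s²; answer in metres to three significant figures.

At the limit, μ_s m g = m v²/r, so r_min = v²/(μ_s g) = (7.62)²/(0.931 × 10.0) = 58.06/9.310 = 6.237 m.

6.24 m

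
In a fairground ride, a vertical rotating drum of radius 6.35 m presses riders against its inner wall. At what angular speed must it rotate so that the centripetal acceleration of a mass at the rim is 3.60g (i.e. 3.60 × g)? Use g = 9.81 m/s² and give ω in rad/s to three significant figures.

Centripetal acceleration a_c = ω²r. Setting ω²r = 3.60g:
ω = √(3.60g / r) = √(3.60 × 9.81 / 6.35) = √5.562 = 2.358 rad/s.

2.36 rad/s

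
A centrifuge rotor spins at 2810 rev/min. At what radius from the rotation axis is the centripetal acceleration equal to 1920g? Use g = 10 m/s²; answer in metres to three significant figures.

ω = 2810 rev/min × 2π/60 = 294.3 rad/s.
a_c = ω²r = 1920g ⇒ r = 1920 × 10.0 / (294.3)² = 19200/86590 = 0.2217 m.

0.222 m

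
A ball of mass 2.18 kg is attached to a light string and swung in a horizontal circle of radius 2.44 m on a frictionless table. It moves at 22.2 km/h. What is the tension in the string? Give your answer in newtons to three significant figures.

34.0 N

v = 22.2 km/h = 22.2/3.6 = 6.167 m/s.
The tension is the only horizontal force, so it supplies the full centripetal force: T = m v²/r = 2.18 × (6.167)²/2.44 = 2.18 × 38.03/2.44 = 33.98 N.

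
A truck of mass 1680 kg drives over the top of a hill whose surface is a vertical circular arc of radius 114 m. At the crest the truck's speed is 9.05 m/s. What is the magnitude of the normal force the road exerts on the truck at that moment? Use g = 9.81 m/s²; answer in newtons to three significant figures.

At the crest the centripetal acceleration points downward (toward the centre of the arc), so mg − N = mv²/r.
N = m(g − v²/r) = 1680 × (9.81 − (9.05)²/114) = 1680 × (9.81 − 0.7184) = 1680 × 9.092 = 15270 N.

15300 N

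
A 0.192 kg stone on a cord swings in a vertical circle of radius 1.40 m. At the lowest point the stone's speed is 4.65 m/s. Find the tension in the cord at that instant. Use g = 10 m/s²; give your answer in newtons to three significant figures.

At the lowest point, T points up (toward the centre) and the weight mg points down (away from the centre), so the net inward force is T − mg = mv²/r.
T = m(v²/r + g) = 0.192 × ((4.65)²/1.40 + 10.0) = 0.192 × (15.44 + 10.0) = 0.192 × 25.44 = 4.885 N.

4.89 N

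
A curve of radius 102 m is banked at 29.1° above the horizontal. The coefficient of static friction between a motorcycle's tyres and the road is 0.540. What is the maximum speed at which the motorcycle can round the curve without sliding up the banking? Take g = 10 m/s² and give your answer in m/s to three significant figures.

At the maximum speed, friction acts down the slope at its limiting value f = μN. Radially (horizontal, toward centre): N sinθ + μN cosθ = mv²/r. Vertically: N cosθ − μN sinθ = mg.
Dividing: v² = r g (sinθ + μcosθ)/(cosθ − μsinθ).
sinθ + μcosθ = 0.4863 + 0.540×0.8738 = 0.9582; cosθ − μsinθ = 0.8738 − 0.540×0.4863 = 0.6112.
v² = 102 × 10.0 × 0.9582/0.6112 = 1599 m²/s², so v = 39.99 m/s.

40.0 m/s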